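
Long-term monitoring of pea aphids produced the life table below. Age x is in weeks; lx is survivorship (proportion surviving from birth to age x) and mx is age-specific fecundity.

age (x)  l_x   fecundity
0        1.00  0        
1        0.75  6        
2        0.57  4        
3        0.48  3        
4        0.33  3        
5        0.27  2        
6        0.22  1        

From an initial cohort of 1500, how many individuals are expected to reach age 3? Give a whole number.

Expected survivors = N0 · l_3 = 1500 × 0.48 = 720 → 720

720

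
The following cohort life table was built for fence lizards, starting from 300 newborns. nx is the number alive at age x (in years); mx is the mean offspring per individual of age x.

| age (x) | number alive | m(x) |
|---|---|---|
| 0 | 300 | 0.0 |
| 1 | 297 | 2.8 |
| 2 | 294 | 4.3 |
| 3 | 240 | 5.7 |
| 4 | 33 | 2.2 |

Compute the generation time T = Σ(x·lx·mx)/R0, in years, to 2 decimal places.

2.19

lx = nx/n0 = nx/300: 1, 0.99, 0.98, 0.8, 0.11
lx·mx: 0, 2.772, 4.214, 4.56, 0.242 → R0 = 11.788
x·lx·mx: 0, 2.772, 8.428, 13.68, 0.968 → Σ = 25.848
T = 25.848 / 11.788 = 2.192738… → 2.19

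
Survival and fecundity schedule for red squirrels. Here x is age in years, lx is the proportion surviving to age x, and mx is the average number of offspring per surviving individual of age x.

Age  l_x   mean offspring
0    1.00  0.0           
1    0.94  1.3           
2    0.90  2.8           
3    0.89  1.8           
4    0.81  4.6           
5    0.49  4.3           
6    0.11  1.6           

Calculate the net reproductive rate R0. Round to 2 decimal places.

lx·mx by age: 0, 1.222, 2.52, 1.602, 3.726, 2.107, 0.176
R0 = Σ lx·mx = 11.353 → 11.35

11.35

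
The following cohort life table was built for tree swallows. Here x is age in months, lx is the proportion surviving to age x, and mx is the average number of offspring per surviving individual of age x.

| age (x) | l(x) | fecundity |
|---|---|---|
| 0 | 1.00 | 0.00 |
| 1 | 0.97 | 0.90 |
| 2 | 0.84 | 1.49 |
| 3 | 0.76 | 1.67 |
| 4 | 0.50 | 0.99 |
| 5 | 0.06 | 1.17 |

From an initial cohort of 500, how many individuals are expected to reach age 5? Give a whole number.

30

Expected survivors = N0 · l_5 = 500 × 0.06 = 30 → 30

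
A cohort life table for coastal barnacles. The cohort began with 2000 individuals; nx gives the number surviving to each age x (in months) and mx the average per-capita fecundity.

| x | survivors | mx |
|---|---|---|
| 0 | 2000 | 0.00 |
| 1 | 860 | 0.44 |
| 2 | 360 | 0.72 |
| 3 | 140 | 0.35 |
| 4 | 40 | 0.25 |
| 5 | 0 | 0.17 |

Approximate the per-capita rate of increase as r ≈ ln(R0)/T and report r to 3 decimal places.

-0.678

lx = nx/n0 = nx/2000: 1, 0.43, 0.18, 0.07, 0.02, 0
R0 = Σ lx·mx = 0 + 0.1892 + 0.1296 + 0.0245 + 0.005 + 0 = 0.3483
Σ x·lx·mx = 0.5419; T = 0.5419/0.3483 = 1.55584…
r ≈ ln(R0)/T = ln(0.3483)/1.55584… = -0.67789… → -0.678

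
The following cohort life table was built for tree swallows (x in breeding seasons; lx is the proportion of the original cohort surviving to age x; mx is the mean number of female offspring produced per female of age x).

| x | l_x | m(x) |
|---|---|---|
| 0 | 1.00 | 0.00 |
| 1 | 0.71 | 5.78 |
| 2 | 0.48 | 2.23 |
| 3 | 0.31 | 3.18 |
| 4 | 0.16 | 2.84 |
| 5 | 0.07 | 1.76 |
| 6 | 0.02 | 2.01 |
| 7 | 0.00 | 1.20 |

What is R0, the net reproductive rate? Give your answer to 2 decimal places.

lx·mx by age: 0, 4.1038, 1.0704, 0.9858, 0.4544, 0.1232, 0.0402, 0
R0 = Σ lx·mx = 6.7778 → 6.78

6.78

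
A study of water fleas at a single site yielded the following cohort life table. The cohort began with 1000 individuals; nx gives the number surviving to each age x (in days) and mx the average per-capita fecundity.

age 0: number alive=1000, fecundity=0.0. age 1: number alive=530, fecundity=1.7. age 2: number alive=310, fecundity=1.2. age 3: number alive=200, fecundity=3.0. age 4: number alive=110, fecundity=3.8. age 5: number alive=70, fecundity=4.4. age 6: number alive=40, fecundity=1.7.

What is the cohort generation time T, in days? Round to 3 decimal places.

lx = nx/n0 = nx/1000: 1, 0.53, 0.31, 0.2, 0.11, 0.07, 0.04
lx·mx: 0, 0.901, 0.372, 0.6, 0.418, 0.308, 0.068 → R0 = 2.667
x·lx·mx: 0, 0.901, 0.744, 1.8, 1.672, 1.54, 0.408 → Σ = 7.065
T = 7.065 / 2.667 = 2.649044… → 2.649

2.649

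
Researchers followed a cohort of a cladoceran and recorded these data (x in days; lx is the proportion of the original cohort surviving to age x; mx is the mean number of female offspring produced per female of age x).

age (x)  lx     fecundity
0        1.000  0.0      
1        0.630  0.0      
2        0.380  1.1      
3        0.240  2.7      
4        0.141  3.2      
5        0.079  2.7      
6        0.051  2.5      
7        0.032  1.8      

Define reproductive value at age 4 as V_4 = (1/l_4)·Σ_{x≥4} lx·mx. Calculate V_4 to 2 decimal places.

6.03

lx·mx for x ≥ 4: 0.4512, 0.2133, 0.1275, 0.0576 → sum = 0.8496
V_4 = 0.8496 / l_4 = 0.8496 / 0.141 = 6.025532… → 6.03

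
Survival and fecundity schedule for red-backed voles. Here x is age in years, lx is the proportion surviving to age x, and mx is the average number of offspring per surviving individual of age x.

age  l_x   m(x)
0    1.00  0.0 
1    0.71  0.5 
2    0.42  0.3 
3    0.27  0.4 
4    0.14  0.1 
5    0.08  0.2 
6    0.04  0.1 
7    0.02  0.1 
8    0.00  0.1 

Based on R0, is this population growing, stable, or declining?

R0 = Σ lx·mx = 0 + 0.355 + 0.126 + 0.108 + 0.014 + 0.016 + 0.004 + 0.002 + 0 = 0.625
R0 < 1, so the population is declining.

declining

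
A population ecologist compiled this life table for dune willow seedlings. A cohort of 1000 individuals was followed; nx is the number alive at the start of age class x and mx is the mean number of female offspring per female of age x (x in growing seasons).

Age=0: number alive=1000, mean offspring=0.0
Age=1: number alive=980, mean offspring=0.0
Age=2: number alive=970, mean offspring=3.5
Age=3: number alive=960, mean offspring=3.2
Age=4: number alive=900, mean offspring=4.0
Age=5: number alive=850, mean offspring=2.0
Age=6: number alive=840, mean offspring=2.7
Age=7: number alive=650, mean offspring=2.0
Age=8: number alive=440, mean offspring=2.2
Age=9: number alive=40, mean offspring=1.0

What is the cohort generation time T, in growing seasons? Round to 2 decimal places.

4.27

lx = nx/n0 = nx/1000: 1, 0.98, 0.97, 0.96, 0.9, 0.85, 0.84, 0.65, 0.44, 0.04
lx·mx: 0, 0, 3.395, 3.072, 3.6, 1.7, 2.268, 1.3, 0.968, 0.04 → R0 = 16.343
x·lx·mx: 0, 0, 6.79, 9.216, 14.4, 8.5, 13.608, 9.1, 7.744, 0.36 → Σ = 69.718
T = 69.718 / 16.343 = 4.265924… → 4.27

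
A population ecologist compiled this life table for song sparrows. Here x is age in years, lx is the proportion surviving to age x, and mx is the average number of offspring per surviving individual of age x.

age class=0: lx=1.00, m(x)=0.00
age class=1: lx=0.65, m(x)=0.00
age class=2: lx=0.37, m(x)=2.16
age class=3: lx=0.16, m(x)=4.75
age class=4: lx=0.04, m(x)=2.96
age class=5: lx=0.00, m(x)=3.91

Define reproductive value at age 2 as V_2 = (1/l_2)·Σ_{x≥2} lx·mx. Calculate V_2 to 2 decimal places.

4.53

lx·mx for x ≥ 2: 0.7992, 0.76, 0.1184, 0 → sum = 1.6776
V_2 = 1.6776 / l_2 = 1.6776 / 0.37 = 4.534054… → 4.53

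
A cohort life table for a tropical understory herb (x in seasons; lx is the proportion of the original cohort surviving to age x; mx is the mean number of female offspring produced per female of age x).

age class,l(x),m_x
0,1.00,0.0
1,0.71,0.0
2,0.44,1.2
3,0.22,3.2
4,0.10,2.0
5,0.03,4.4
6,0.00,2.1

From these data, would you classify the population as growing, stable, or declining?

growing

R0 = Σ lx·mx = 0 + 0 + 0.528 + 0.704 + 0.2 + 0.132 + 0 = 1.564
R0 > 1, so the population is growing.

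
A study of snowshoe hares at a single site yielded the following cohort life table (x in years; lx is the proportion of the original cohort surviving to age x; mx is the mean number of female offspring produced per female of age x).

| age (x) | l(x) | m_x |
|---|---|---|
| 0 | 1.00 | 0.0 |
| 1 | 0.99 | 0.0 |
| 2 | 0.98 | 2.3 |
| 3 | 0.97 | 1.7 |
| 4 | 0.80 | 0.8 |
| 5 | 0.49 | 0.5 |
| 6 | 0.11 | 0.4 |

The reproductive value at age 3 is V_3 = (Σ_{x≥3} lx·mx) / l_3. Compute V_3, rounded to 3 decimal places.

lx·mx for x ≥ 3: 1.649, 0.64, 0.245, 0.044 → sum = 2.578
V_3 = 2.578 / l_3 = 2.578 / 0.97 = 2.657732… → 2.658

2.658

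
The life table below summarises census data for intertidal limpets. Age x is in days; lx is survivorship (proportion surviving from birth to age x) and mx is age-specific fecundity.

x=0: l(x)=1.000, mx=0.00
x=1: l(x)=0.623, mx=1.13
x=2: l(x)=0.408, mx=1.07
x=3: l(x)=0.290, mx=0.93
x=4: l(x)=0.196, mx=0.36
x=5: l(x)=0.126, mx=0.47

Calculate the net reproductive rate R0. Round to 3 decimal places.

1.540

lx·mx by age: 0, 0.70399, 0.43656, 0.2697, 0.07056, 0.05922
R0 = Σ lx·mx = 1.54003 → 1.540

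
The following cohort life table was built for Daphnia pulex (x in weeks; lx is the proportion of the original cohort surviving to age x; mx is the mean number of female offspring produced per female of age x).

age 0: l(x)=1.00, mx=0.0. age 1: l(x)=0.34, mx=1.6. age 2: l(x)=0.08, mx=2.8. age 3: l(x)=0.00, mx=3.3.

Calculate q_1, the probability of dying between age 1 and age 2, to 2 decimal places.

q_1 = (l_1 − l_2) / l_1 = (0.34 − 0.08) / 0.34
     = 0.26 / 0.34 = 0.764706… → 0.76

0.76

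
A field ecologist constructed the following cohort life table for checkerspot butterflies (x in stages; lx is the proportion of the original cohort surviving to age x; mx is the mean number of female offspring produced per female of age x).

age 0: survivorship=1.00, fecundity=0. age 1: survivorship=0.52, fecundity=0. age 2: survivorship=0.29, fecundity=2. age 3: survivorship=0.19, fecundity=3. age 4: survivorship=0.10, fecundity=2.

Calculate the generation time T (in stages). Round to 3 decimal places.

2.719

lx·mx: 0, 0, 0.58, 0.57, 0.2 → R0 = 1.35
x·lx·mx: 0, 0, 1.16, 1.71, 0.8 → Σ = 3.67
T = 3.67 / 1.35 = 2.718519… → 2.719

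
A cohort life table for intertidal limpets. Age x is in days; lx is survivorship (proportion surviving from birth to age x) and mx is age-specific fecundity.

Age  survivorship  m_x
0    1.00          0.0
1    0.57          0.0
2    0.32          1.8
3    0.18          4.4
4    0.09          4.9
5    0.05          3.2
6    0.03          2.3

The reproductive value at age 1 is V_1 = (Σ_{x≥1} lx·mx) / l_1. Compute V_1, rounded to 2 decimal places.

lx·mx for x ≥ 1: 0, 0.576, 0.792, 0.441, 0.16, 0.069 → sum = 2.038
V_1 = 2.038 / l_1 = 2.038 / 0.57 = 3.575439… → 3.58

3.58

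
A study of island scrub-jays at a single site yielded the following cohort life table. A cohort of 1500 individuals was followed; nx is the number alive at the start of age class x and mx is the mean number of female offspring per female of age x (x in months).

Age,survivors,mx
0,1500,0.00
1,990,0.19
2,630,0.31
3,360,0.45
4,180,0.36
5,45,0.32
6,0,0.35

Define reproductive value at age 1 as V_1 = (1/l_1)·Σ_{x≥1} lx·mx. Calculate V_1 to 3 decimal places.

lx = nx/n0 = nx/1500: 1, 0.66, 0.42, 0.24, 0.12, 0.03, 0
lx·mx for x ≥ 1: 0.1254, 0.1302, 0.108, 0.0432, 0.0096, 0 → sum = 0.4164
V_1 = 0.4164 / l_1 = 0.4164 / 0.66 = 0.630909… → 0.631

0.631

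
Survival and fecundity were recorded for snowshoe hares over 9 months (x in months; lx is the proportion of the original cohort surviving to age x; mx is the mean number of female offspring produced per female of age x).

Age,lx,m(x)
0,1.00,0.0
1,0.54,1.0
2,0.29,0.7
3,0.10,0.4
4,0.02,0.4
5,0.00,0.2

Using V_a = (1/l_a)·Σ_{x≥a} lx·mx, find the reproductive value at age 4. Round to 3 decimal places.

lx·mx for x ≥ 4: 0.008, 0 → sum = 0.008
V_4 = 0.008 / l_4 = 0.008 / 0.02 = 0.4 → 0.400

0.400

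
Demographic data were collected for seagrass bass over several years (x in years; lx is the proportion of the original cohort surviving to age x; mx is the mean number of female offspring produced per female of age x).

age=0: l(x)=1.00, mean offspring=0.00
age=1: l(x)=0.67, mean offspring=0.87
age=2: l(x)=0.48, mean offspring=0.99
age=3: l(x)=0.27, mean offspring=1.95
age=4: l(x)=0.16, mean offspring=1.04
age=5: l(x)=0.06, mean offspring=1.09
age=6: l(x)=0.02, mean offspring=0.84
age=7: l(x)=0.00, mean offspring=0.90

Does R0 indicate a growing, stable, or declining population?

R0 = Σ lx·mx = 0 + 0.5829 + 0.4752 + 0.5265 + 0.1664 + 0.0654 + 0.0168 + 0 = 1.8332
R0 > 1, so the population is growing.

growing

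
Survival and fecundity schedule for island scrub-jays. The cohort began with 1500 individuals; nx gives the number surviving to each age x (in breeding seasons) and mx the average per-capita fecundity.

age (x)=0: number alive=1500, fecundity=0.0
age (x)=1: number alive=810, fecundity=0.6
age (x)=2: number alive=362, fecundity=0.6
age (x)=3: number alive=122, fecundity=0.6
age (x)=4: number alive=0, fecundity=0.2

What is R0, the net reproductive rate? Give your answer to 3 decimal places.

0.518

lx = nx/n0 = nx/1500: 1, 0.54, 0.24133…, 0.08133…, 0
lx·mx by age: 0, 0.324, 0.1448…, 0.0488…, 0
R0 = Σ lx·mx = 0.5176… → 0.518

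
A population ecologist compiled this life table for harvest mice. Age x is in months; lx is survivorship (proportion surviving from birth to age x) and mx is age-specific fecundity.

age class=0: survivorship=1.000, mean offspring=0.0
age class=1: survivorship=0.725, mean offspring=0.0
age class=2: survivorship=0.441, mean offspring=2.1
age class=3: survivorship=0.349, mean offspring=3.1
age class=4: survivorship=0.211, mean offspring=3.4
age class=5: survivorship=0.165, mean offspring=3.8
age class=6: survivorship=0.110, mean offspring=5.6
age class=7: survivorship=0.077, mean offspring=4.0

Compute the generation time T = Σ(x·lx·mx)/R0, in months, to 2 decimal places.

3.96

lx·mx: 0, 0, 0.9261, 1.0819, 0.7174, 0.627, 0.616, 0.308 → R0 = 4.2764
x·lx·mx: 0, 0, 1.8522, 3.2457, 2.8696, 3.135, 3.696, 2.156 → Σ = 16.9545
T = 16.9545 / 4.2764 = 3.964667… → 3.96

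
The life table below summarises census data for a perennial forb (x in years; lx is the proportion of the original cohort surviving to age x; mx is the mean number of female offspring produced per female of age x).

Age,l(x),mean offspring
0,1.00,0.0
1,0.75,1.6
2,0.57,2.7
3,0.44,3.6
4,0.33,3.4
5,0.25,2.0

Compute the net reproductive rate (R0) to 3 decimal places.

5.945

lx·mx by age: 0, 1.2, 1.539, 1.584, 1.122, 0.5
R0 = Σ lx·mx = 5.945 → 5.945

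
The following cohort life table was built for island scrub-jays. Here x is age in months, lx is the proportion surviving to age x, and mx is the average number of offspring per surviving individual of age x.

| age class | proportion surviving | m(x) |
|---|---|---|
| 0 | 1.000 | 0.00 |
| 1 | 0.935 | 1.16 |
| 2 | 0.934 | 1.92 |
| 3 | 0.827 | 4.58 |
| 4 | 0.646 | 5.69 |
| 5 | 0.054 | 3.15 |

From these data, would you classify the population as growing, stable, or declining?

growing

R0 = Σ lx·mx = 0 + 1.0846 + 1.79328 + 3.78766 + 3.67574 + 0.1701 = 10.51138
R0 > 1, so the population is growing.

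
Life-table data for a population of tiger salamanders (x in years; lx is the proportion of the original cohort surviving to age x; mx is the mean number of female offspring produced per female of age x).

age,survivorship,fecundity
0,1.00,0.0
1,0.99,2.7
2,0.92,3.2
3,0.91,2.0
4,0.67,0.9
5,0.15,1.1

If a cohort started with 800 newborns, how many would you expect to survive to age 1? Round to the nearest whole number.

792

Expected survivors = N0 · l_1 = 800 × 0.99 = 792 → 792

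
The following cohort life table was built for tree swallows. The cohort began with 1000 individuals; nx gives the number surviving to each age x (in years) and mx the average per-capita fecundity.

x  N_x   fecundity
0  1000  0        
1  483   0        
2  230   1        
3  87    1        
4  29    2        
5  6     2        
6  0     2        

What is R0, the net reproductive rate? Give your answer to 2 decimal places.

lx = nx/n0 = nx/1000: 1, 0.483, 0.23, 0.087, 0.029, 0.006, 0
lx·mx by age: 0, 0, 0.23, 0.087, 0.058, 0.012, 0
R0 = Σ lx·mx = 0.387 → 0.39

0.39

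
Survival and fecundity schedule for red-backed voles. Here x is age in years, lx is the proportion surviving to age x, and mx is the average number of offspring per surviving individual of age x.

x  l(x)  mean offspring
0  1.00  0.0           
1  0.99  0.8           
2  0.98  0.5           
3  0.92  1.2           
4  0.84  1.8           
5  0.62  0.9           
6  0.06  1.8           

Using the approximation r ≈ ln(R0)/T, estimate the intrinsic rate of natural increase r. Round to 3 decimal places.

0.476

R0 = Σ lx·mx = 0 + 0.792 + 0.49 + 1.104 + 1.512 + 0.558 + 0.108 = 4.564
Σ x·lx·mx = 14.57; T = 14.57/4.564 = 3.19238…
r ≈ ln(R0)/T = ln(4.564)/3.19238… = 0.47557… → 0.476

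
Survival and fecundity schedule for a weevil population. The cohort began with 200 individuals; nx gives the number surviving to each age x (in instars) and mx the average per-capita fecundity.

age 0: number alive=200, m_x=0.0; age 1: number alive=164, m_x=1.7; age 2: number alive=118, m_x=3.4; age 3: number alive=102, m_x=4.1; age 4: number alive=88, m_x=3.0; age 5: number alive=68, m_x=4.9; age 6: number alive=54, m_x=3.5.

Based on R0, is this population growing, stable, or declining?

growing

lx = nx/n0 = nx/200: 1, 0.82, 0.59, 0.51, 0.44, 0.34, 0.27
R0 = Σ lx·mx = 0 + 1.394 + 2.006 + 2.091 + 1.32 + 1.666 + 0.945 = 9.422
R0 > 1, so the population is growing.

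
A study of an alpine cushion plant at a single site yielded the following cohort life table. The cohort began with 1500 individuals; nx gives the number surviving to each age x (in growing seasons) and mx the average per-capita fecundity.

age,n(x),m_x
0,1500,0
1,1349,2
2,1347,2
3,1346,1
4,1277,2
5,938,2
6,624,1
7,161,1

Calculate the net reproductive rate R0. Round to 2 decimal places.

7.97

lx = nx/n0 = nx/1500: 1, 0.89933…, 0.898, 0.89733…, 0.85133…, 0.62533…, 0.416, 0.10733…
lx·mx by age: 0, 1.798667…, 1.796, 0.897333…, 1.702667…, 1.250667…, 0.416, 0.107333…
R0 = Σ lx·mx = 7.968667… → 7.97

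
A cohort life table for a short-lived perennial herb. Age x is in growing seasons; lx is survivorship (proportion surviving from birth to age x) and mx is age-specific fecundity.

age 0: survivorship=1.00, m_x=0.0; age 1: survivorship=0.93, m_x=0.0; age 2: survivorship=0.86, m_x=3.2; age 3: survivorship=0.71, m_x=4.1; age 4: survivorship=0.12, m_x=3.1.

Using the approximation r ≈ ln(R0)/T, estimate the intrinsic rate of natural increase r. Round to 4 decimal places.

R0 = Σ lx·mx = 0 + 0 + 2.752 + 2.911 + 0.372 = 6.035
Σ x·lx·mx = 15.725; T = 15.725/6.035 = 2.60563…
r ≈ ln(R0)/T = ln(6.035)/2.60563… = 0.68988… → 0.6899

0.6899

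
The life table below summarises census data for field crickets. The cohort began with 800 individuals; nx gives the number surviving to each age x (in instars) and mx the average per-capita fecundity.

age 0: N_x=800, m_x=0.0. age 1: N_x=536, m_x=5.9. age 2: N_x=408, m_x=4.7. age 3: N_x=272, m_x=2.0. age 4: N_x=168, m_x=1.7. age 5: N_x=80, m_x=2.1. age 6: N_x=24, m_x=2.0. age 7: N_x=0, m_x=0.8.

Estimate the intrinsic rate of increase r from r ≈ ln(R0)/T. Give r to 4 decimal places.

lx = nx/n0 = nx/800: 1, 0.67, 0.51, 0.34, 0.21, 0.1, 0.03, 0
R0 = Σ lx·mx = 0 + 3.953 + 2.397 + 0.68 + 0.357 + 0.21 + 0.06 + 0 = 7.657
Σ x·lx·mx = 13.625; T = 13.625/7.657 = 1.77942…
r ≈ ln(R0)/T = ln(7.657)/1.77942… = 1.143981… → 1.1440

1.1440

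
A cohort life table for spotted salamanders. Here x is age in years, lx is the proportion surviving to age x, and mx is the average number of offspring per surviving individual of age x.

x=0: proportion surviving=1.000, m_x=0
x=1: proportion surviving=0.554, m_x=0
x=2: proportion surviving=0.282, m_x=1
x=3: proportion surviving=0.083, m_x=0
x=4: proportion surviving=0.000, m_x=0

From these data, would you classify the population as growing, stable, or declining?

declining

R0 = Σ lx·mx = 0 + 0 + 0.282 + 0 + 0 = 0.282
R0 < 1, so the population is declining.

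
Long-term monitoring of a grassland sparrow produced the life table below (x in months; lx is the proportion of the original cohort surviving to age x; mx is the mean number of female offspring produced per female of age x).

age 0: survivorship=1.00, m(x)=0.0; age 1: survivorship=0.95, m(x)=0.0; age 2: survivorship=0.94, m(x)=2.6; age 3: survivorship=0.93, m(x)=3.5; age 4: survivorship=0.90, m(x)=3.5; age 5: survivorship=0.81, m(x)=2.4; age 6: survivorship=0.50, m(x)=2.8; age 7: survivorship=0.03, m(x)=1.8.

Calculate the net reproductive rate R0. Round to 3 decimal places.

lx·mx by age: 0, 0, 2.444, 3.255, 3.15, 1.944, 1.4, 0.054
R0 = Σ lx·mx = 12.247 → 12.247

12.247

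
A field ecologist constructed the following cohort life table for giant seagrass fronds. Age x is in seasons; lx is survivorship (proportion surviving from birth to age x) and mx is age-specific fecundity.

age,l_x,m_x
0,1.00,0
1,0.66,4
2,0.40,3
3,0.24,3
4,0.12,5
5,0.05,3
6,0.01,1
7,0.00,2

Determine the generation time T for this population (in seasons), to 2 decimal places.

1.96

lx·mx: 0, 2.64, 1.2, 0.72, 0.6, 0.15, 0.01, 0 → R0 = 5.32
x·lx·mx: 0, 2.64, 2.4, 2.16, 2.4, 0.75, 0.06, 0 → Σ = 10.41
T = 10.41 / 5.32 = 1.956767… → 1.96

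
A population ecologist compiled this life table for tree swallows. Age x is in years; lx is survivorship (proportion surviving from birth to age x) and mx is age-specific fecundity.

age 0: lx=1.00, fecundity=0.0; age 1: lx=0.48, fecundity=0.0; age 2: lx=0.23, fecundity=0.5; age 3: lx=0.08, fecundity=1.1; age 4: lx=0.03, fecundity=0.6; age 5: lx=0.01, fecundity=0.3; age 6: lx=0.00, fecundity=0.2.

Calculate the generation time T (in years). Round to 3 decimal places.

2.594

lx·mx: 0, 0, 0.115, 0.088, 0.018, 0.003, 0 → R0 = 0.224
x·lx·mx: 0, 0, 0.23, 0.264, 0.072, 0.015, 0 → Σ = 0.581
T = 0.581 / 0.224 = 2.59375 → 2.594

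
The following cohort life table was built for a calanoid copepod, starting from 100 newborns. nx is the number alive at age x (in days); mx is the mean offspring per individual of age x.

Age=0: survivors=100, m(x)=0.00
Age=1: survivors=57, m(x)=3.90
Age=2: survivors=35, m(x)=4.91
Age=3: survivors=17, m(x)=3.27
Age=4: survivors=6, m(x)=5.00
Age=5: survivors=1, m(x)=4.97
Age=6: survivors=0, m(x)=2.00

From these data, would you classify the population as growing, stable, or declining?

growing

lx = nx/n0 = nx/100: 1, 0.57, 0.35, 0.17, 0.06, 0.01, 0
R0 = Σ lx·mx = 0 + 2.223 + 1.7185 + 0.5559 + 0.3 + 0.0497 + 0 = 4.8471
R0 > 1, so the population is growing.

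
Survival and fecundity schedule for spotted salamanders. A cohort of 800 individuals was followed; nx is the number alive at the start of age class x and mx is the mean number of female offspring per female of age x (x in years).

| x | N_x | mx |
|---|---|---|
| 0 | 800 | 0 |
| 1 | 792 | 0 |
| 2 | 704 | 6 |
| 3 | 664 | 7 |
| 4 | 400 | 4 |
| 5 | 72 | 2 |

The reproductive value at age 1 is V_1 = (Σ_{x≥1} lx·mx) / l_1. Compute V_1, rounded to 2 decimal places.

13.40

lx = nx/n0 = nx/800: 1, 0.99, 0.88, 0.83, 0.5, 0.09
lx·mx for x ≥ 1: 0, 5.28, 5.81, 2, 0.18 → sum = 13.27
V_1 = 13.27 / l_1 = 13.27 / 0.99 = 13.40404… → 13.40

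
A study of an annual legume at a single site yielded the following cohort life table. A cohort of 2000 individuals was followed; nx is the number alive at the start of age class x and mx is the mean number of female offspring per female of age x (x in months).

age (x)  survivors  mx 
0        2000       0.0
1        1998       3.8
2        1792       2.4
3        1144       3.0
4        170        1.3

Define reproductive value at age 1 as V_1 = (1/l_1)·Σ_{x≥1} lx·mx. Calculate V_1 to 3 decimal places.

7.781

lx = nx/n0 = nx/2000: 1, 0.999, 0.896, 0.572, 0.085
lx·mx for x ≥ 1: 3.7962, 2.1504, 1.716, 0.1105 → sum = 7.7731
V_1 = 7.7731 / l_1 = 7.7731 / 0.999 = 7.780881… → 7.781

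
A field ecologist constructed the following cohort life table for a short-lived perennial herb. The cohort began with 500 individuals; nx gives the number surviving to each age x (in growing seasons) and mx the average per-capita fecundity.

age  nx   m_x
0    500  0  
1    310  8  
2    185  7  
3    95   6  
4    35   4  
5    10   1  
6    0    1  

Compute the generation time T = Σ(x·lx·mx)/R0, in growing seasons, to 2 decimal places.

lx = nx/n0 = nx/500: 1, 0.62, 0.37, 0.19, 0.07, 0.02, 0
lx·mx: 0, 4.96, 2.59, 1.14, 0.28, 0.02, 0 → R0 = 8.99
x·lx·mx: 0, 4.96, 5.18, 3.42, 1.12, 0.1, 0 → Σ = 14.78
T = 14.78 / 8.99 = 1.644049… → 1.64

1.64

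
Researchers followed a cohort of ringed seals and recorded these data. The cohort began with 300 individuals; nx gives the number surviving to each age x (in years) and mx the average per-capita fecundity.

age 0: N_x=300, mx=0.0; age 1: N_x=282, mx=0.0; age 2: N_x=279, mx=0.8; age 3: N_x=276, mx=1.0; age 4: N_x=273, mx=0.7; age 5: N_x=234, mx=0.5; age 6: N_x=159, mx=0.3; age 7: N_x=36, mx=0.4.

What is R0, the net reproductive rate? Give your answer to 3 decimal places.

2.898

lx = nx/n0 = nx/300: 1, 0.94, 0.93, 0.92, 0.91, 0.78, 0.53, 0.12
lx·mx by age: 0, 0, 0.744, 0.92, 0.637, 0.39, 0.159, 0.048
R0 = Σ lx·mx = 2.898 → 2.898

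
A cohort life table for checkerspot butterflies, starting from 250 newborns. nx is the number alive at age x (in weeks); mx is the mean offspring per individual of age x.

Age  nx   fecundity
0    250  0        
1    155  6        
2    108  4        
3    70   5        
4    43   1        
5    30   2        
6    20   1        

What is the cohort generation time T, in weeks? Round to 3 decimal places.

lx = nx/n0 = nx/250: 1, 0.62, 0.432, 0.28, 0.172, 0.12, 0.08
lx·mx: 0, 3.72, 1.728, 1.4, 0.172, 0.24, 0.08 → R0 = 7.34
x·lx·mx: 0, 3.72, 3.456, 4.2, 0.688, 1.2, 0.48 → Σ = 13.744
T = 13.744 / 7.34 = 1.87248… → 1.872

1.872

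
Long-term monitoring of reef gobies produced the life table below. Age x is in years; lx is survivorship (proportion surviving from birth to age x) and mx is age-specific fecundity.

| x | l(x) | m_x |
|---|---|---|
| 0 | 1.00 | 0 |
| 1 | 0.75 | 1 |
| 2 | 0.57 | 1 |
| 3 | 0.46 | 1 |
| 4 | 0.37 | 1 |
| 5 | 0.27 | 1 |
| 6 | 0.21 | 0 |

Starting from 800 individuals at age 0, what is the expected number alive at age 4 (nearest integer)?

Expected survivors = N0 · l_4 = 800 × 0.37 = 296 → 296

296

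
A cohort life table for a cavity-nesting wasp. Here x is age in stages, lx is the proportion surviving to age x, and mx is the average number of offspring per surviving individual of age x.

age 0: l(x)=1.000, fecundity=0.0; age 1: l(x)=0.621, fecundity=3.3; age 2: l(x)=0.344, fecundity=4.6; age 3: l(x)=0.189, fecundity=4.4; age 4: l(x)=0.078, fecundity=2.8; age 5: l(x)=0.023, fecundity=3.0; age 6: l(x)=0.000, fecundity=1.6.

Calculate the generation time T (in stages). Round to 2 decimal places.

1.88

lx·mx: 0, 2.0493, 1.5824, 0.8316, 0.2184, 0.069, 0 → R0 = 4.7507
x·lx·mx: 0, 2.0493, 3.1648, 2.4948, 0.8736, 0.345, 0 → Σ = 8.9275
T = 8.9275 / 4.7507 = 1.879197… → 1.88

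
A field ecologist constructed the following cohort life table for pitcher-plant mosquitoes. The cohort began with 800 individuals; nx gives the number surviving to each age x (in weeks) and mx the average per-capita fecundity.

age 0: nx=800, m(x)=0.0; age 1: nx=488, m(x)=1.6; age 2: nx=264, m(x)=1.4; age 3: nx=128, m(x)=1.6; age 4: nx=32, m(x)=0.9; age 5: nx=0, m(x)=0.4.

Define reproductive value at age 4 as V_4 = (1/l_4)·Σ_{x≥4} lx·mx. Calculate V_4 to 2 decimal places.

0.90

lx = nx/n0 = nx/800: 1, 0.61, 0.33, 0.16, 0.04, 0
lx·mx for x ≥ 4: 0.036, 0 → sum = 0.036
V_4 = 0.036 / l_4 = 0.036 / 0.04 = 0.9 → 0.90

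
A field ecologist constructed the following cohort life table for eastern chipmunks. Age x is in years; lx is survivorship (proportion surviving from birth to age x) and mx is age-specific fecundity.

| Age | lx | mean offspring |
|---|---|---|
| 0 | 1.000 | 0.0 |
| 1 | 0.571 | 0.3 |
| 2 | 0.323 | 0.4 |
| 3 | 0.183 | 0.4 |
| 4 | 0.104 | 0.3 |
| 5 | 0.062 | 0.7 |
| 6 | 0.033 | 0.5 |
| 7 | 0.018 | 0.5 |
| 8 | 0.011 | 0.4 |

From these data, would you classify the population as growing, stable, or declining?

declining

R0 = Σ lx·mx = 0 + 0.1713 + 0.1292 + 0.0732 + 0.0312 + 0.0434 + 0.0165 + 0.009 + 0.0044 = 0.4782
R0 < 1, so the population is declining.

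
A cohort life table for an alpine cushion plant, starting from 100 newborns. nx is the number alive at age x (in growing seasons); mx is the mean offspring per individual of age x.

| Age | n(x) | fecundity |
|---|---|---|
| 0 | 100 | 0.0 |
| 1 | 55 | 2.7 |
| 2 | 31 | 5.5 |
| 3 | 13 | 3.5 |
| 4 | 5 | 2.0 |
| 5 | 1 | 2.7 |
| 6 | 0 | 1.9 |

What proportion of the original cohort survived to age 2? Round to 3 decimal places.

0.310

l_2 = n_2/n_0 = 31/100 = 0.31 → 0.310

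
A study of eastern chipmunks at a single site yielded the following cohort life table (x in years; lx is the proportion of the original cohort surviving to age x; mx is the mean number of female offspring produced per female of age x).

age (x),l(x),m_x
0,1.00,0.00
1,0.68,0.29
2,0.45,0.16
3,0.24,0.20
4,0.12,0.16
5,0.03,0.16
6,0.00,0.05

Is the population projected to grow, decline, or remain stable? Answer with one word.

declining

R0 = Σ lx·mx = 0 + 0.1972 + 0.072 + 0.048 + 0.0192 + 0.0048 + 0 = 0.3412
R0 < 1, so the population is declining.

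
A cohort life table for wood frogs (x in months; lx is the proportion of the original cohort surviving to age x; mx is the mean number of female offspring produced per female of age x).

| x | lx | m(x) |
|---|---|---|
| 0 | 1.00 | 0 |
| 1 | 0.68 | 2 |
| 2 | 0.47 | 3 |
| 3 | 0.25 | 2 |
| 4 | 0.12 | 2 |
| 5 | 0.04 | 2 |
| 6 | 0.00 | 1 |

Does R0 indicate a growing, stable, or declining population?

R0 = Σ lx·mx = 0 + 1.36 + 1.41 + 0.5 + 0.24 + 0.08 + 0 = 3.59
R0 > 1, so the population is growing.

growing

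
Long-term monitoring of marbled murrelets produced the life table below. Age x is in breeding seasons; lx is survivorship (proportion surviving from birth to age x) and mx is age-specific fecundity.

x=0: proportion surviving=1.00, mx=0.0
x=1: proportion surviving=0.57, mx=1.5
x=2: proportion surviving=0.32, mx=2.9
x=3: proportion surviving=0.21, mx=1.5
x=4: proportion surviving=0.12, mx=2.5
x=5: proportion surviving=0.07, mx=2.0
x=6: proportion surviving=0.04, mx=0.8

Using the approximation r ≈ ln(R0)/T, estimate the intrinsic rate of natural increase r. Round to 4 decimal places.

R0 = Σ lx·mx = 0 + 0.855 + 0.928 + 0.315 + 0.3 + 0.14 + 0.032 = 2.57
Σ x·lx·mx = 5.748; T = 5.748/2.57 = 2.23658…
r ≈ ln(R0)/T = ln(2.57)/2.23658… = 0.422032… → 0.4220

0.4220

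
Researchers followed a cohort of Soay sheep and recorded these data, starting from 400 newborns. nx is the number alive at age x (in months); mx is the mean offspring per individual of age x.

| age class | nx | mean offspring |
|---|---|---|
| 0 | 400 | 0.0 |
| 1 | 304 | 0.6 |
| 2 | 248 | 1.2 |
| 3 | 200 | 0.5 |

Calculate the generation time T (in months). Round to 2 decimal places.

lx = nx/n0 = nx/400: 1, 0.76, 0.62, 0.5
lx·mx: 0, 0.456, 0.744, 0.25 → R0 = 1.45
x·lx·mx: 0, 0.456, 1.488, 0.75 → Σ = 2.694
T = 2.694 / 1.45 = 1.857931… → 1.86

1.86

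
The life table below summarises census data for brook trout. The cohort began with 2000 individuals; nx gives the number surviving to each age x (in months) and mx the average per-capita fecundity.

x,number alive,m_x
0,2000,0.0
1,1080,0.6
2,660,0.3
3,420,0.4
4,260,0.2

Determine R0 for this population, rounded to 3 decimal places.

0.533

lx = nx/n0 = nx/2000: 1, 0.54, 0.33, 0.21, 0.13
lx·mx by age: 0, 0.324, 0.099, 0.084, 0.026
R0 = Σ lx·mx = 0.533 → 0.533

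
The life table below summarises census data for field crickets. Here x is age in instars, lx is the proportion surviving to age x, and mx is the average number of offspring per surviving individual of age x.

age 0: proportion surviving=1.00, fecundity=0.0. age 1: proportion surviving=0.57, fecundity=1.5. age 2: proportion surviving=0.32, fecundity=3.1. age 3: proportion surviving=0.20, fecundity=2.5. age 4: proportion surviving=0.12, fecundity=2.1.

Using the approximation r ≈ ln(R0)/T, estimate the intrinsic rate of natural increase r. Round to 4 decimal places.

0.4643

R0 = Σ lx·mx = 0 + 0.855 + 0.992 + 0.5 + 0.252 = 2.599
Σ x·lx·mx = 5.347; T = 5.347/2.599 = 2.05733…
r ≈ ln(R0)/T = ln(2.599)/2.05733… = 0.464256… → 0.4643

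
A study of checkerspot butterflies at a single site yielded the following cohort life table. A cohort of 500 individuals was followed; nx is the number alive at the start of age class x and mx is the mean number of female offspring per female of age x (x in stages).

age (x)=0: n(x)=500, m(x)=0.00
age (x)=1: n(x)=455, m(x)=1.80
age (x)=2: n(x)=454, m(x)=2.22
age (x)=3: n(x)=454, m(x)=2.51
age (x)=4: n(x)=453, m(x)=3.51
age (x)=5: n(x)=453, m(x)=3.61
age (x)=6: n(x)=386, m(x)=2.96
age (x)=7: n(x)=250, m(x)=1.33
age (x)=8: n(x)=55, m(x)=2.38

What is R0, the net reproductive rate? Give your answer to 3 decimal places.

lx = nx/n0 = nx/500: 1, 0.91, 0.908, 0.908, 0.906, 0.906, 0.772, 0.5, 0.11
lx·mx by age: 0, 1.638, 2.01576, 2.27908, 3.18006, 3.27066, 2.28512, 0.665, 0.2618
R0 = Σ lx·mx = 15.59548 → 15.595

15.595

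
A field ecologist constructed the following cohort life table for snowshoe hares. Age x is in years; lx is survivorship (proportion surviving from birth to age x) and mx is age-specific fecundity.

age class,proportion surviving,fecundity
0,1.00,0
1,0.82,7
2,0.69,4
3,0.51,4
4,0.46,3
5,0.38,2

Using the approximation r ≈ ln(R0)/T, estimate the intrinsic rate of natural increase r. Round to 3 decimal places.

1.206

R0 = Σ lx·mx = 0 + 5.74 + 2.76 + 2.04 + 1.38 + 0.76 = 12.68
Σ x·lx·mx = 26.7; T = 26.7/12.68 = 2.10568…
r ≈ ln(R0)/T = ln(12.68)/2.10568… = 1.20627… → 1.206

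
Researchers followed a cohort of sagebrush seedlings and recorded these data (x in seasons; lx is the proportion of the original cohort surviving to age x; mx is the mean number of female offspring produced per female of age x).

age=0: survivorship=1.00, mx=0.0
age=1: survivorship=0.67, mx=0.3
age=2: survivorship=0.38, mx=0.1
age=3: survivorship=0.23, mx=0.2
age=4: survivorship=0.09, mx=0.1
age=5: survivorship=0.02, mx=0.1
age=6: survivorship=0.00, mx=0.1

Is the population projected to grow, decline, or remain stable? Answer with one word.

declining

R0 = Σ lx·mx = 0 + 0.201 + 0.038 + 0.046 + 0.009 + 0.002 + 0 = 0.296
R0 < 1, so the population is declining.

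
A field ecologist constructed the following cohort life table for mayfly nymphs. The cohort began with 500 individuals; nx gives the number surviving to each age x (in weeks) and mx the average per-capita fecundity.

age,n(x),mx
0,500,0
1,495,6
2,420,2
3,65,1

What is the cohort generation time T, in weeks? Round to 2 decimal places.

1.25

lx = nx/n0 = nx/500: 1, 0.99, 0.84, 0.13
lx·mx: 0, 5.94, 1.68, 0.13 → R0 = 7.75
x·lx·mx: 0, 5.94, 3.36, 0.39 → Σ = 9.69
T = 9.69 / 7.75 = 1.250323… → 1.25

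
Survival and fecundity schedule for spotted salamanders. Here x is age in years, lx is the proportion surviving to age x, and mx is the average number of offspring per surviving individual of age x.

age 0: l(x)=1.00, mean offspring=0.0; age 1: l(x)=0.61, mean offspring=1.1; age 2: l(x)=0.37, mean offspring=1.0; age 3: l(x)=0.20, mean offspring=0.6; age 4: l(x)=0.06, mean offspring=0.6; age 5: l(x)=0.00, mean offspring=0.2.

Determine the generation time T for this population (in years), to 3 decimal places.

1.600

lx·mx: 0, 0.671, 0.37, 0.12, 0.036, 0 → R0 = 1.197
x·lx·mx: 0, 0.671, 0.74, 0.36, 0.144, 0 → Σ = 1.915
T = 1.915 / 1.197 = 1.599833… → 1.600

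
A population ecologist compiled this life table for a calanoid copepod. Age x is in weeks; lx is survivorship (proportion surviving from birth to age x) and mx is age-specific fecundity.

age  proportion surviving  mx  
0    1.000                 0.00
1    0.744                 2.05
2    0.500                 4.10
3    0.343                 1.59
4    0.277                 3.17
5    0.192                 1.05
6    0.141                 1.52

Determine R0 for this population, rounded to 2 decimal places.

5.41

lx·mx by age: 0, 1.5252, 2.05, 0.54537, 0.87809, 0.2016, 0.21432
R0 = Σ lx·mx = 5.41458 → 5.41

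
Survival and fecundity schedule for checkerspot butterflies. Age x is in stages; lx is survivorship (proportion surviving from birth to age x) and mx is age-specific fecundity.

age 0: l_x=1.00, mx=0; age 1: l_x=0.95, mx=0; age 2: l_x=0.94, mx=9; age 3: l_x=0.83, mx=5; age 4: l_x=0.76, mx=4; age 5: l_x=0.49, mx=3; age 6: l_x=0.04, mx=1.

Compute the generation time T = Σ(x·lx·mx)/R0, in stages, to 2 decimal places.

lx·mx: 0, 0, 8.46, 4.15, 3.04, 1.47, 0.04 → R0 = 17.16
x·lx·mx: 0, 0, 16.92, 12.45, 12.16, 7.35, 0.24 → Σ = 49.12
T = 49.12 / 17.16 = 2.862471… → 2.86

2.86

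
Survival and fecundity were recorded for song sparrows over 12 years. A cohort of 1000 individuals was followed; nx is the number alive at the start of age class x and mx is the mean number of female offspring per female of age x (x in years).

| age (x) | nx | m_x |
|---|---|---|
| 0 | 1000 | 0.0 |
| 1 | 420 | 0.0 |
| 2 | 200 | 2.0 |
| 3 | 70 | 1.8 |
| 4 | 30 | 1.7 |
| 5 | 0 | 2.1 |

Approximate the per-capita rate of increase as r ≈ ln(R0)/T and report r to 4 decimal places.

-0.2296

lx = nx/n0 = nx/1000: 1, 0.42, 0.2, 0.07, 0.03, 0
R0 = Σ lx·mx = 0 + 0 + 0.4 + 0.126 + 0.051 + 0 = 0.577
Σ x·lx·mx = 1.382; T = 1.382/0.577 = 2.39515…
r ≈ ln(R0)/T = ln(0.577)/2.39515… = -0.229595… → -0.2296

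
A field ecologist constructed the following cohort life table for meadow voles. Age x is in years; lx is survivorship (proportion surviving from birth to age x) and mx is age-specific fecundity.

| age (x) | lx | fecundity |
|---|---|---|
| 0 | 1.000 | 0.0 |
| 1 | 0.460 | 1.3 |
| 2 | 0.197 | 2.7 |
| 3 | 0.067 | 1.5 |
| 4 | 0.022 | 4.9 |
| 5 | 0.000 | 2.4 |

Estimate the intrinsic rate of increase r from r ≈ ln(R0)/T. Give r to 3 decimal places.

0.163

R0 = Σ lx·mx = 0 + 0.598 + 0.5319 + 0.1005 + 0.1078 + 0 = 1.3382
Σ x·lx·mx = 2.3945; T = 2.3945/1.3382 = 1.78934…
r ≈ ln(R0)/T = ln(1.3382)/1.78934… = 0.16281… → 0.163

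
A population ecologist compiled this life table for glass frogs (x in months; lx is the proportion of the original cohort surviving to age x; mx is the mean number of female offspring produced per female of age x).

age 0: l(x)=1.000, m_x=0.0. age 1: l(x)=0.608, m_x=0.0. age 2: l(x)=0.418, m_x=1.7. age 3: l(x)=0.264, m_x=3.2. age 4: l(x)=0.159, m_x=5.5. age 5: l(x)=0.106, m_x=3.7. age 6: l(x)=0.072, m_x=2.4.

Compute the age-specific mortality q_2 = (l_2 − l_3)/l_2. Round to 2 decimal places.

0.37

q_2 = (l_2 − l_3) / l_2 = (0.418 − 0.264) / 0.418
     = 0.154 / 0.418 = 0.368421… → 0.37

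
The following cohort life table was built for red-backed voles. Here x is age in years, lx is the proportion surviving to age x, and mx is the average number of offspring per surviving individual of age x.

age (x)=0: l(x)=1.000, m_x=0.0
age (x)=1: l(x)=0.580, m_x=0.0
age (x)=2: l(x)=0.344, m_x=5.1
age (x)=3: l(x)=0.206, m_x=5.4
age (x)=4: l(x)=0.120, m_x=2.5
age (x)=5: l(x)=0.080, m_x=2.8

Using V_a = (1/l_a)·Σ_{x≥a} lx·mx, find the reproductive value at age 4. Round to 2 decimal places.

4.37

lx·mx for x ≥ 4: 0.3, 0.224 → sum = 0.524
V_4 = 0.524 / l_4 = 0.524 / 0.12 = 4.366667… → 4.37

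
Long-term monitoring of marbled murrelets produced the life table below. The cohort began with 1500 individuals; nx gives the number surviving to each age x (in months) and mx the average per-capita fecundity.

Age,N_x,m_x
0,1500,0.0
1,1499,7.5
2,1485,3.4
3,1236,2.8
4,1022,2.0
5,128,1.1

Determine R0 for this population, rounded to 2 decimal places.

14.62

lx = nx/n0 = nx/1500: 1, 0.99933…, 0.99, 0.824, 0.68133…, 0.08533…
lx·mx by age: 0, 7.495…, 3.366, 2.3072, 1.362667…, 0.093867…
R0 = Σ lx·mx = 14.624733… → 14.62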